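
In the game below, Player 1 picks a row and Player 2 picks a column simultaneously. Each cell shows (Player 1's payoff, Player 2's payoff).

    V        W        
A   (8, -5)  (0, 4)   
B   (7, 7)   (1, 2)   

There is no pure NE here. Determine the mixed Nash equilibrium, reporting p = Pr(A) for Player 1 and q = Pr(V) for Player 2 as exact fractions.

Each player's mixing probability is pinned down by making the *other* player indifferent.
Player 2 indifferent between V and W: p·(-5) + (1−p)·7 = p·4 + (1−p)·2 ⟹ 7 + (-12)p = 2 + 2p ⟹ p = 5/14.
Player 1 indifferent between A and B: q·8 + (1−q)·0 = q·7 + (1−q)·1 ⟹ 0 + 8q = 1 + 6q ⟹ q = 1/2.

p = 5/14, q = 1/2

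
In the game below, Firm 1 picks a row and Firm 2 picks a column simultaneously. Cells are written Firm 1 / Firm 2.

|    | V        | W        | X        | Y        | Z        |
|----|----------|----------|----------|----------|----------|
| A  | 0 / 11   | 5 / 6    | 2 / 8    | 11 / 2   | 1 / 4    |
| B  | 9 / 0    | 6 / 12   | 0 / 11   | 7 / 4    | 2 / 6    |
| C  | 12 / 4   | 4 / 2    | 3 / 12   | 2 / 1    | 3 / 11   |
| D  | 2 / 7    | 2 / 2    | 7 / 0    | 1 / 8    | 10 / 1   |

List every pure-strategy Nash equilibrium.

(B, W)

Find each player's best response to every opponent strategy; NE are the intersections.
Firm 1's best responses — vs V: C (payoff 12); vs W: B (payoff 6); vs X: D (payoff 7); vs Y: A (payoff 11); vs Z: D (payoff 10).
Firm 2's best responses — vs A: V (payoff 11); vs B: W (payoff 12); vs C: X (payoff 12); vs D: Y (payoff 8).
The only mutual best response is (B, W); neither player gains by switching there.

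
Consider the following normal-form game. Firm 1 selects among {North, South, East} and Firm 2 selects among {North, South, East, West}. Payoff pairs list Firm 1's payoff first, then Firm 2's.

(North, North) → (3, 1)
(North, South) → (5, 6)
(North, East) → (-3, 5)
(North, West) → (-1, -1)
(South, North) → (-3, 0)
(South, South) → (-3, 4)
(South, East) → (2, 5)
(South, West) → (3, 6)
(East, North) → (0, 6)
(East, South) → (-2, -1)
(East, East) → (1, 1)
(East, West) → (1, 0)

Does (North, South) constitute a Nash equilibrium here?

Holding Firm 2 at South: Firm 1 gets 5 from North, versus -3 from South, -2 from East. No profitable deviation for Firm 1.
Holding Firm 1 at North: Firm 2 gets 6 from South, versus 1 from North, 5 from East, -1 from West. No profitable deviation for Firm 2 either.

Yes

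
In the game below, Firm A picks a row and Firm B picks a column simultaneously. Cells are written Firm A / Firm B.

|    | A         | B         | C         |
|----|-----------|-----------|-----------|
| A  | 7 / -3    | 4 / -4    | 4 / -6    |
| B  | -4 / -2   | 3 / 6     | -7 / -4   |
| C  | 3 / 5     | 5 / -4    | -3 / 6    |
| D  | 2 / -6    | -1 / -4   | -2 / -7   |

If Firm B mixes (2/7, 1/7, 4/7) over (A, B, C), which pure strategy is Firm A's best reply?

A

Firm A's best reply maximizes expected payoff against the mix.
A: (2/7)·7 + (1/7)·4 + (4/7)·4 = 34/7
B: (2/7)·(-4) + (1/7)·3 + (4/7)·(-7) = -33/7
C: (2/7)·3 + (1/7)·5 + (4/7)·(-3) = -1/7
D: (2/7)·2 + (1/7)·(-1) + (4/7)·(-2) = -5/7
Highest expected payoff is 34/7, from A.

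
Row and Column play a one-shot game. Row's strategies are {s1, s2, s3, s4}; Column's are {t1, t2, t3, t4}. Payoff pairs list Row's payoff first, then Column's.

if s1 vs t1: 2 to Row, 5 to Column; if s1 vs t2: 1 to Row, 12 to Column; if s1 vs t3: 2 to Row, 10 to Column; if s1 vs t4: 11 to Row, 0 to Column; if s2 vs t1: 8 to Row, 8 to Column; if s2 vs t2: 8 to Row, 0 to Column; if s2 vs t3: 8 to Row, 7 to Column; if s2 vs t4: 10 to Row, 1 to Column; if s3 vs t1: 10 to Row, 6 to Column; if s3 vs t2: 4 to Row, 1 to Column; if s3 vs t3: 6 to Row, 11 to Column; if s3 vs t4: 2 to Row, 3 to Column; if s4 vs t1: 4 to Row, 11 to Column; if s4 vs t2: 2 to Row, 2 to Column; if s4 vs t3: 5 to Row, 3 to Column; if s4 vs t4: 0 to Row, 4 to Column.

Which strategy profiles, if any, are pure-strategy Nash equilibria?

None

A profile is a Nash equilibrium when each player is best-responding to the other.
Row's best responses — vs t1: s3 (payoff 10); vs t2: s2 (payoff 8); vs t3: s2 (payoff 8); vs t4: s1 (payoff 11).
Column's best responses — vs s1: t2 (payoff 12); vs s2: t1 (payoff 8); vs s3: t3 (payoff 11); vs s4: t1 (payoff 11).
No cell has both players best-responding. For instance, Row's best reply to t3 is s2, but against s2 Column prefers t1 over t3.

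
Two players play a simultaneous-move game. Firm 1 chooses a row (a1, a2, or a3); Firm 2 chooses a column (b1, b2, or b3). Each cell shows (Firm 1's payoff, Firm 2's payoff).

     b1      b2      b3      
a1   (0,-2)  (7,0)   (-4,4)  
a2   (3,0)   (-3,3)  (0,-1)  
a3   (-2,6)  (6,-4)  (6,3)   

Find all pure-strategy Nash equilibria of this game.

Check mutual best responses: a cell is a NE iff neither player can gain by unilaterally deviating.
Firm 1's best responses — vs b1: a2 (payoff 3); vs b2: a1 (payoff 7); vs b3: a3 (payoff 6).
Firm 2's best responses — vs a1: b3 (payoff 4); vs a2: b2 (payoff 3); vs a3: b1 (payoff 6).
No cell has both players best-responding. For instance, Firm 1's best reply to b2 is a1, but against a1 Firm 2 prefers b3 over b2.

None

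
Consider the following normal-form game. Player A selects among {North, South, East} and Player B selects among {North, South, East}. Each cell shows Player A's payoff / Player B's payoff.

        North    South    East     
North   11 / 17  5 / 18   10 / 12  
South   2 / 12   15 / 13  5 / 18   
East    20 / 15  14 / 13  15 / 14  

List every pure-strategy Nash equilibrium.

Check mutual best responses: a cell is a NE iff neither player can gain by unilaterally deviating.
Player A's best responses — vs North: East (payoff 20); vs South: South (payoff 15); vs East: East (payoff 15).
Player B's best responses — vs North: South (payoff 18); vs South: East (payoff 18); vs East: North (payoff 15).
The only mutual best response is (East, North); neither player gains by switching there.

(East, North)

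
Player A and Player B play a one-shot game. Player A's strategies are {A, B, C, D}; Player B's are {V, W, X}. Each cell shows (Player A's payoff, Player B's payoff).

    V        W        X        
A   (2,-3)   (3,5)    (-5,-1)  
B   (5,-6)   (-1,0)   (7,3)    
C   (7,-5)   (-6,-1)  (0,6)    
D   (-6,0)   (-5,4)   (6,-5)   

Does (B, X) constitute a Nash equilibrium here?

Yes

Holding Player B at X: Player A gets 7 from B, versus -5 from A, 0 from C, 6 from D. No profitable deviation for Player A.
Holding Player A at B: Player B gets 3 from X, versus -6 from V, 0 from W. No profitable deviation for Player B either.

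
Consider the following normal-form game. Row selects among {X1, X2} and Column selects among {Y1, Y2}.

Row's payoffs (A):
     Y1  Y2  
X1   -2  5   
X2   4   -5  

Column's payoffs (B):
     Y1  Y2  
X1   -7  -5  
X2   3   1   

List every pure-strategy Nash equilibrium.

(X1, Y2) and (X2, Y1)

Check mutual best responses: a cell is a NE iff neither player can gain by unilaterally deviating.
Row's best responses — vs Y1: X2 (payoff 4); vs Y2: X1 (payoff 5).
Column's best responses — vs X1: Y2 (payoff -5); vs X2: Y1 (payoff 3).
Mutual best responses occur at (X1, Y2) and (X2, Y1); at each, neither player gains by switching.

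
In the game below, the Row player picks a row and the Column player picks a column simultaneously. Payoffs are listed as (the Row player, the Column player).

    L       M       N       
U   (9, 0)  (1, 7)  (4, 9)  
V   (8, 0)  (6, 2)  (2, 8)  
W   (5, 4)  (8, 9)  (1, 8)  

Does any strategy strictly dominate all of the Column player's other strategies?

No strictly dominant strategy

Check whether one of the Column player's strategies beats all alternatives regardless of what the opponent does.
L is not dominant: against U, M gives 7 > 0.
M is not dominant: against U, N gives 9 > 7.
N is not dominant: against W, M gives 9 > 8.
No single strategy is best against every opponent action.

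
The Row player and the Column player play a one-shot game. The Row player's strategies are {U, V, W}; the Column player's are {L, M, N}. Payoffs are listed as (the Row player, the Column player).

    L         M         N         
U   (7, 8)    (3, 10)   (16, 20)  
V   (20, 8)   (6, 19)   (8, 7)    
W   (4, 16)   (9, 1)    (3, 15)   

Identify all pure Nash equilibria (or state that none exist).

Check mutual best responses: a cell is a NE iff neither player can gain by unilaterally deviating.
The Row player's best responses — vs L: V (payoff 20); vs M: W (payoff 9); vs N: U (payoff 16).
The Column player's best responses — vs U: N (payoff 20); vs V: M (payoff 19); vs W: L (payoff 16).
The only mutual best response is (U, N); neither player gains by switching there.

(U, N)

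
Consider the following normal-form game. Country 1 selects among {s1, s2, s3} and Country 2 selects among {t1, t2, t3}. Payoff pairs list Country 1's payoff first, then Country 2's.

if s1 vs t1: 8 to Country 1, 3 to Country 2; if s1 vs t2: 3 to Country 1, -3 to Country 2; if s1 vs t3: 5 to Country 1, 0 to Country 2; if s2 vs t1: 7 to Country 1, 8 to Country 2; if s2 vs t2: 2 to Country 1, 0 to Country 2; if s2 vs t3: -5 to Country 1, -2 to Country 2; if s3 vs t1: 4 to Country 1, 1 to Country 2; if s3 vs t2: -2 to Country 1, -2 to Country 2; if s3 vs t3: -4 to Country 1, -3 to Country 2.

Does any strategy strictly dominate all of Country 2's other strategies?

t1

Check whether one of Country 2's strategies beats all alternatives regardless of what the opponent does.
t1 strictly dominates: vs s1: 3 > each of {-3, 0}; vs s2: 8 > each of {0, -2}; vs s3: 1 > each of {-2, -3}.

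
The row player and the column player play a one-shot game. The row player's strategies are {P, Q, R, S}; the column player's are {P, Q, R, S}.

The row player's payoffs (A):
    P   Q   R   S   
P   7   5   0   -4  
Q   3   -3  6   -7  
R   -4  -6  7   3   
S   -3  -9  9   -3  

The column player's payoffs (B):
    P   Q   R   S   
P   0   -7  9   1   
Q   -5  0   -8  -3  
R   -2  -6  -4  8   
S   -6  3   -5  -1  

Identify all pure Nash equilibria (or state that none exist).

(R, S)

Check mutual best responses: a cell is a NE iff neither player can gain by unilaterally deviating.
The row player's best responses — vs P: P (payoff 7); vs Q: P (payoff 5); vs R: S (payoff 9); vs S: R (payoff 3).
The column player's best responses — vs P: R (payoff 9); vs Q: Q (payoff 0); vs R: S (payoff 8); vs S: Q (payoff 3).
The only mutual best response is (R, S); neither player gains by switching there.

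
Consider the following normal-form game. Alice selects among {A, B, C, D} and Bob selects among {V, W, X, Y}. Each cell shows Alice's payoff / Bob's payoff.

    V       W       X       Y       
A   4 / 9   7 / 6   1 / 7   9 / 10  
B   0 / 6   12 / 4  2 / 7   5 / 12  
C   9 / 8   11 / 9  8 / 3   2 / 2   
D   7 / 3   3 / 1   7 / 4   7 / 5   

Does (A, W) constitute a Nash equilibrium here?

Holding Bob at W: Alice gets 7 from A but could get 12 by switching to B. Alice has a profitable deviation.

No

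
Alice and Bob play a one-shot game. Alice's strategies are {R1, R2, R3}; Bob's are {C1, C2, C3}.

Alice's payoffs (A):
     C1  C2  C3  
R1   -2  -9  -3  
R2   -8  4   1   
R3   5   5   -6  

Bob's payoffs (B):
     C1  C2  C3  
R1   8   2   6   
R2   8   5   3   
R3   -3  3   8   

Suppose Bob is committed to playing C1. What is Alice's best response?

With Bob fixed at C1, Alice's payoffs are: R1 → -2, R2 → -8, R3 → 5.
The maximum is 5, achieved by R3.

R3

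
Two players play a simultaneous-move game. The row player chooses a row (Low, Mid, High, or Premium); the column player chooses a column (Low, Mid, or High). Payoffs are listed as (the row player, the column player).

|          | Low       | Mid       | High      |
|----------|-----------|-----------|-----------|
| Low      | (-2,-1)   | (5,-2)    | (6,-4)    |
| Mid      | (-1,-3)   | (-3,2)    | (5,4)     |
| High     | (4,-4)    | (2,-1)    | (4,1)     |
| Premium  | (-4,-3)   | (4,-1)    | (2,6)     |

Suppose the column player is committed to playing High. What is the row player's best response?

Low

With the column player fixed at High, the row player's payoffs are: Low → 6, Mid → 5, High → 4, Premium → 2.
The maximum is 6, achieved by Low.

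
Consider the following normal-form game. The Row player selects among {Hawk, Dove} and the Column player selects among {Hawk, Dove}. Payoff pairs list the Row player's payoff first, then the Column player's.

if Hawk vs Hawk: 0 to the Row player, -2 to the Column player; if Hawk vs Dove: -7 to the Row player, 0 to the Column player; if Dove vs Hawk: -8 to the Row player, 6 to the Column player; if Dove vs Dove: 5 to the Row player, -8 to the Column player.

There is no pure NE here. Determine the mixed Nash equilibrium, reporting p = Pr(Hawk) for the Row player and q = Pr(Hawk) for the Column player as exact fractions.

p = 7/8, q = 3/5

In a mixed NE each player is indifferent between their pure strategies, so the opponent's mix sets the indifference.
The Column player indifferent between Hawk and Dove: p·(-2) + (1−p)·6 = p·0 + (1−p)·(-8) ⟹ 6 + (-8)p = (-8) + 8p ⟹ p = 7/8.
The Row player indifferent between Hawk and Dove: q·0 + (1−q)·(-7) = q·(-8) + (1−q)·5 ⟹ (-7) + 7q = 5 + (-13)q ⟹ q = 3/5.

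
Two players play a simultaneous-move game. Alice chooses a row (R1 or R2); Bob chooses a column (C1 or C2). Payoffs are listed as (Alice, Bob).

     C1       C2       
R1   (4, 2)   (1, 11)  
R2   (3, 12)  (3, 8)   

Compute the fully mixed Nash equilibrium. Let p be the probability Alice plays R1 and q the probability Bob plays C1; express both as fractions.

p = 4/13, q = 2/3

In a mixed NE each player is indifferent between their pure strategies, so the opponent's mix sets the indifference.
Bob indifferent between C1 and C2: p·2 + (1−p)·12 = p·11 + (1−p)·8 ⟹ 12 + (-10)p = 8 + 3p ⟹ p = 4/13.
Alice indifferent between R1 and R2: q·4 + (1−q)·1 = q·3 + (1−q)·3 ⟹ 1 + 3q = 3 + 0q ⟹ q = 2/3.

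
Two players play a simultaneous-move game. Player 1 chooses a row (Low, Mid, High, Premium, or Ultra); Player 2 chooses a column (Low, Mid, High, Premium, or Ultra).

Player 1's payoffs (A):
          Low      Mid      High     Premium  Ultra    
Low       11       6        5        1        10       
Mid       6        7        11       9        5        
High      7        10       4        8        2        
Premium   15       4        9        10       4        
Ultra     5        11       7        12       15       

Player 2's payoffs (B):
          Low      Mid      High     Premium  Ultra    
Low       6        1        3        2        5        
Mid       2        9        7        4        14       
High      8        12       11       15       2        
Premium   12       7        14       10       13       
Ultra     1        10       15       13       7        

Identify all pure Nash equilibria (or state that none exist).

There is no pure-strategy Nash equilibrium

A profile is a Nash equilibrium when each player is best-responding to the other.
Player 1's best responses — vs Low: Premium (payoff 15); vs Mid: Ultra (payoff 11); vs High: Mid (payoff 11); vs Premium: Ultra (payoff 12); vs Ultra: Ultra (payoff 15).
Player 2's best responses — vs Low: Low (payoff 6); vs Mid: Ultra (payoff 14); vs High: Premium (payoff 15); vs Premium: High (payoff 14); vs Ultra: High (payoff 15).
No cell has both players best-responding. For instance, Player 1's best reply to High is Mid, but against Mid Player 2 prefers Ultra over High.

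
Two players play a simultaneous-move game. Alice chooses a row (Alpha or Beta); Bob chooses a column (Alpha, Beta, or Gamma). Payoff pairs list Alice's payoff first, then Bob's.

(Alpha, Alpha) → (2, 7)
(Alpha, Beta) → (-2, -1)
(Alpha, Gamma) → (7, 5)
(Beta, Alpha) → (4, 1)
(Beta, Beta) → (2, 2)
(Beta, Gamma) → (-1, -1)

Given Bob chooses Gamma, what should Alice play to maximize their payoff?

With Bob fixed at Gamma, Alice's payoffs are: Alpha → 7, Beta → -1.
The maximum is 7, achieved by Alpha.

Alpha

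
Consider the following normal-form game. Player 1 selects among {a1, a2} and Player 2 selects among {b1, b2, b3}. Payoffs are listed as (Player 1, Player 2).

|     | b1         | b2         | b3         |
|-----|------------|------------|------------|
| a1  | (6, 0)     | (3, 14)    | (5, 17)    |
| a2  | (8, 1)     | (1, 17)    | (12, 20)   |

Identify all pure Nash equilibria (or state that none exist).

(a2, b3)

Find each player's best response to every opponent strategy; NE are the intersections.
Player 1's best responses — vs b1: a2 (payoff 8); vs b2: a1 (payoff 3); vs b3: a2 (payoff 12).
Player 2's best responses — vs a1: b3 (payoff 17); vs a2: b3 (payoff 20).
The only mutual best response is (a2, b3); neither player gains by switching there.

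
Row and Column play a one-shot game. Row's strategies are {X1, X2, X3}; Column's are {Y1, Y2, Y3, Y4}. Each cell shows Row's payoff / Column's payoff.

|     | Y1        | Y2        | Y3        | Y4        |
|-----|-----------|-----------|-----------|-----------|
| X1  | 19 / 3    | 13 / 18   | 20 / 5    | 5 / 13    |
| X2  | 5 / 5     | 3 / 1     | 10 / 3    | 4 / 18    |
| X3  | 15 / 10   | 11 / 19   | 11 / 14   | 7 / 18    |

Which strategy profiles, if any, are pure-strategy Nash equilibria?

(X1, Y2)

A profile is a Nash equilibrium when each player is best-responding to the other.
Row's best responses — vs Y1: X1 (payoff 19); vs Y2: X1 (payoff 13); vs Y3: X1 (payoff 20); vs Y4: X3 (payoff 7).
Column's best responses — vs X1: Y2 (payoff 18); vs X2: Y4 (payoff 18); vs X3: Y2 (payoff 19).
The only mutual best response is (X1, Y2); neither player gains by switching there.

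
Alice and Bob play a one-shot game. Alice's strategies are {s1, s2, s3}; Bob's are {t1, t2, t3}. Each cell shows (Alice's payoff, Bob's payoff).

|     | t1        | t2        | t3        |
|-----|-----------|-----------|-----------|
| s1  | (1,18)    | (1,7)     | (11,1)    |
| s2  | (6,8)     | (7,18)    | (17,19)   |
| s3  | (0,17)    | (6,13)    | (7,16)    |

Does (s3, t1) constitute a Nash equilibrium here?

No

Holding Bob at t1: Alice gets 0 from s3 but could get 6 by switching to s2. Alice has a profitable deviation.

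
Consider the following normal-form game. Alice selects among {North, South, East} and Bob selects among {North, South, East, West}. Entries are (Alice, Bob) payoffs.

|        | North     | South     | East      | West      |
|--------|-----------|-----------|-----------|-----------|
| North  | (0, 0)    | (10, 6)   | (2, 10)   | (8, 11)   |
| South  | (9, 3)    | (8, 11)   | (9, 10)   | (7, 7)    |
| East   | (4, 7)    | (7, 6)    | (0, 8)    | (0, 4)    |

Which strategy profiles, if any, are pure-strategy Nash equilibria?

Check mutual best responses: a cell is a NE iff neither player can gain by unilaterally deviating.
Alice's best responses — vs North: South (payoff 9); vs South: North (payoff 10); vs East: South (payoff 9); vs West: North (payoff 8).
Bob's best responses — vs North: West (payoff 11); vs South: South (payoff 11); vs East: East (payoff 8).
The only mutual best response is (North, West); neither player gains by switching there.

(North, West)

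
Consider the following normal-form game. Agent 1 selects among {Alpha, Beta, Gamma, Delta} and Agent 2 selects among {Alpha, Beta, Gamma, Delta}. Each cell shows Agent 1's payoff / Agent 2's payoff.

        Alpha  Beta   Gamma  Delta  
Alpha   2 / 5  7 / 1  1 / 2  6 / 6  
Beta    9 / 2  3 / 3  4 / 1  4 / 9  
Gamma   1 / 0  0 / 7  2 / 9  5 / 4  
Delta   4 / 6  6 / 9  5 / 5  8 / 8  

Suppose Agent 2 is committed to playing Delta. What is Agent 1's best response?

Delta

With Agent 2 fixed at Delta, Agent 1's payoffs are: Alpha → 6, Beta → 4, Gamma → 5, Delta → 8.
The maximum is 8, achieved by Delta.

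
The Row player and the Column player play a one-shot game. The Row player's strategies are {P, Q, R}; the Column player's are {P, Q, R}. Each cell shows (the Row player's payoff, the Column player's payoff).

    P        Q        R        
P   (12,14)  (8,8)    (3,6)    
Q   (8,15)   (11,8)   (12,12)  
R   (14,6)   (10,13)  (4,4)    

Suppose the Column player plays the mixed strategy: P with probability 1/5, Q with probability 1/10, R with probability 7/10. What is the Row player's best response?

Q

The Row player's best reply maximizes expected payoff against the mix.
P: (1/5)·12 + (1/10)·8 + (7/10)·3 = 53/10
Q: (1/5)·8 + (1/10)·11 + (7/10)·12 = 111/10
R: (1/5)·14 + (1/10)·10 + (7/10)·4 = 33/5
Highest expected payoff is 111/10, from Q.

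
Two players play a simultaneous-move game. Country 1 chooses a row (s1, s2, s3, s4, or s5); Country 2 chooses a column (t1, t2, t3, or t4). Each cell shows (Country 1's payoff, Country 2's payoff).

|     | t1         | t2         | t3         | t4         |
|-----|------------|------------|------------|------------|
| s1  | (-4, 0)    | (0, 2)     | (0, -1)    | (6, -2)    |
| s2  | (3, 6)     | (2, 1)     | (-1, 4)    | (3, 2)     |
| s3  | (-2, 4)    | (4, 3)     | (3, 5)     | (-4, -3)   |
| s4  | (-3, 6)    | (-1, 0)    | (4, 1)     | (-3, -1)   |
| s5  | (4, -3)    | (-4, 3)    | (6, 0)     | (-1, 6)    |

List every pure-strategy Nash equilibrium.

No pure-strategy Nash equilibrium

A profile is a Nash equilibrium when each player is best-responding to the other.
Country 1's best responses — vs t1: s5 (payoff 4); vs t2: s3 (payoff 4); vs t3: s5 (payoff 6); vs t4: s1 (payoff 6).
Country 2's best responses — vs s1: t2 (payoff 2); vs s2: t1 (payoff 6); vs s3: t3 (payoff 5); vs s4: t1 (payoff 6); vs s5: t4 (payoff 6).
No cell has both players best-responding. For instance, Country 1's best reply to t1 is s5, but against s5 Country 2 prefers t4 over t1.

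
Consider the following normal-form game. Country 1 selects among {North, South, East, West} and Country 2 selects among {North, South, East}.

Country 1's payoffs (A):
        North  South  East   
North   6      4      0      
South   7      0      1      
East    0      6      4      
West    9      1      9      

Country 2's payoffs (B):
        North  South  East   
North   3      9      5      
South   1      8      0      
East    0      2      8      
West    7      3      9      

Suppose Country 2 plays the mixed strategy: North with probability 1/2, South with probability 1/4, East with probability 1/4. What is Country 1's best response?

West

Compute Country 1's expected payoff from each pure strategy against the given mix.
North: (1/2)·6 + (1/4)·4 + (1/4)·0 = 4
South: (1/2)·7 + (1/4)·0 + (1/4)·1 = 15/4
East: (1/2)·0 + (1/4)·6 + (1/4)·4 = 5/2
West: (1/2)·9 + (1/4)·1 + (1/4)·9 = 7
Highest expected payoff is 7, from West.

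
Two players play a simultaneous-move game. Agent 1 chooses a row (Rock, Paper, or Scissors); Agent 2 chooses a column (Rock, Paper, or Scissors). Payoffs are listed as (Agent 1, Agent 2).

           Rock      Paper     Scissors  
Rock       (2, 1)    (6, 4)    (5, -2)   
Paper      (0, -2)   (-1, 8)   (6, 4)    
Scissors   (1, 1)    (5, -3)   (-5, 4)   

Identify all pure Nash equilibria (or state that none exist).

A profile is a Nash equilibrium when each player is best-responding to the other.
Agent 1's best responses — vs Rock: Rock (payoff 2); vs Paper: Rock (payoff 6); vs Scissors: Paper (payoff 6).
Agent 2's best responses — vs Rock: Paper (payoff 4); vs Paper: Paper (payoff 8); vs Scissors: Scissors (payoff 4).
The only mutual best response is (Rock, Paper); neither player gains by switching there.

(Rock, Paper)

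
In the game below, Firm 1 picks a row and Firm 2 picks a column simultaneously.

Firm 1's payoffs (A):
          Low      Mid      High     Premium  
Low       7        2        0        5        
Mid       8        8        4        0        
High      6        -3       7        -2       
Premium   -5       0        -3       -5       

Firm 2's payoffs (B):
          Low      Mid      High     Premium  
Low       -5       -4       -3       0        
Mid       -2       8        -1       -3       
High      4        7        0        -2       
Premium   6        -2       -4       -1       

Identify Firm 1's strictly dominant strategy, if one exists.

None

Check whether one of Firm 1's strategies beats all alternatives regardless of what the opponent does.
Low is not dominant: against Low, Mid gives 8 > 7.
Mid is not dominant: against High, High gives 7 > 4.
High is not dominant: against Low, Low gives 7 > 6.
Premium is not dominant: against Low, Low gives 7 > -5.
No single strategy is best against every opponent action.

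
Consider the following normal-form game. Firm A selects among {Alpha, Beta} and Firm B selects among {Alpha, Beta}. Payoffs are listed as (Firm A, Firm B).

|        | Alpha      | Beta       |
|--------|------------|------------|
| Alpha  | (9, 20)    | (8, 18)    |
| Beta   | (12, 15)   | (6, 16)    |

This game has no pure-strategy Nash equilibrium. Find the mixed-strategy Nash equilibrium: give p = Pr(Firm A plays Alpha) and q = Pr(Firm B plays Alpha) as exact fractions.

p = 1/3, q = 2/5

In a mixed NE each player is indifferent between their pure strategies, so the opponent's mix sets the indifference.
Firm B indifferent between Alpha and Beta: p·20 + (1−p)·15 = p·18 + (1−p)·16 ⟹ 15 + 5p = 16 + 2p ⟹ p = 1/3.
Firm A indifferent between Alpha and Beta: q·9 + (1−q)·8 = q·12 + (1−q)·6 ⟹ 8 + 1q = 6 + 6q ⟹ q = 2/5.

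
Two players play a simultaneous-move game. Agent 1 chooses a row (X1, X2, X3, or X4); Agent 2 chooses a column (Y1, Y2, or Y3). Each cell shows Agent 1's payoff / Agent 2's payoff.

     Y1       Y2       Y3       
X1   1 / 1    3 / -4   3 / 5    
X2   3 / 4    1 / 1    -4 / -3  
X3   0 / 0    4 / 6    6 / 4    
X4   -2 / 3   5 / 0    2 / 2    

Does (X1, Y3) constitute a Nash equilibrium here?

Holding Agent 2 at Y3: Agent 1 gets 3 from X1 but could get 6 by switching to X3. Agent 1 has a profitable deviation.

No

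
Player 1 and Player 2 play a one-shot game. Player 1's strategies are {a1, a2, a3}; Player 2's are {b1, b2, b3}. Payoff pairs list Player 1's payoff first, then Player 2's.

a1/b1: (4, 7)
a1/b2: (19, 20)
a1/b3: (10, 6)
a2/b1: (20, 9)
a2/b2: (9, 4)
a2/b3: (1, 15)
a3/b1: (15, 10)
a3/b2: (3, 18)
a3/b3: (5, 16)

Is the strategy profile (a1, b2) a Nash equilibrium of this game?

Holding Player 2 at b2: Player 1 gets 19 from a1, versus 9 from a2, 3 from a3. No profitable deviation for Player 1.
Holding Player 1 at a1: Player 2 gets 20 from b2, versus 7 from b1, 6 from b3. No profitable deviation for Player 2 either.

Yes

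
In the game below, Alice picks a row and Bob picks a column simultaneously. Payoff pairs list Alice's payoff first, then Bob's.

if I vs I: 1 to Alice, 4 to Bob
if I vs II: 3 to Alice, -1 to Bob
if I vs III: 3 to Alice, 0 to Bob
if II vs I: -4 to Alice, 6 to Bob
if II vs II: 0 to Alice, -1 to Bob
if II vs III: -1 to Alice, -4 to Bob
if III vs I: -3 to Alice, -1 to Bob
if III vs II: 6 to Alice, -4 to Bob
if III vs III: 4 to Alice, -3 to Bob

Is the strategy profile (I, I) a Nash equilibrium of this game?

Holding Bob at I: Alice gets 1 from I, versus -4 from II, -3 from III. No profitable deviation for Alice.
Holding Alice at I: Bob gets 4 from I, versus -1 from II, 0 from III. No profitable deviation for Bob either.

Yes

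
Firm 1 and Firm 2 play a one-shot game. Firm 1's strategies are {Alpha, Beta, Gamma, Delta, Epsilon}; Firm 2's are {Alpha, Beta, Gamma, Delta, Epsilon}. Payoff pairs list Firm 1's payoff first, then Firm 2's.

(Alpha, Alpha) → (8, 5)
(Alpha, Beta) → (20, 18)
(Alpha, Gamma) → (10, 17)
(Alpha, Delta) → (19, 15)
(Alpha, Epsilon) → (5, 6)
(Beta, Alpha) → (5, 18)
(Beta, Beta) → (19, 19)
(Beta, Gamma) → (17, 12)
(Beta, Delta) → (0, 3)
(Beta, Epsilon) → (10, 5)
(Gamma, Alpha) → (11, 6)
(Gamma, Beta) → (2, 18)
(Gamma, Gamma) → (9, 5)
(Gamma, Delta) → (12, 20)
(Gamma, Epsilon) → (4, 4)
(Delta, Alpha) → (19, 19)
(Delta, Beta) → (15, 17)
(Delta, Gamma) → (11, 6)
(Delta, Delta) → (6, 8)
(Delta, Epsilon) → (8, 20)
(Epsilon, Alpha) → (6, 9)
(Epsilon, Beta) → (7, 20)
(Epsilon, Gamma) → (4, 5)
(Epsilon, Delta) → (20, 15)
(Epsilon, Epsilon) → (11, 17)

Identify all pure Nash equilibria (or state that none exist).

(Alpha, Beta)

Check mutual best responses: a cell is a NE iff neither player can gain by unilaterally deviating.
Firm 1's best responses — vs Alpha: Delta (payoff 19); vs Beta: Alpha (payoff 20); vs Gamma: Beta (payoff 17); vs Delta: Epsilon (payoff 20); vs Epsilon: Epsilon (payoff 11).
Firm 2's best responses — vs Alpha: Beta (payoff 18); vs Beta: Beta (payoff 19); vs Gamma: Delta (payoff 20); vs Delta: Epsilon (payoff 20); vs Epsilon: Beta (payoff 20).
The only mutual best response is (Alpha, Beta); neither player gains by switching there.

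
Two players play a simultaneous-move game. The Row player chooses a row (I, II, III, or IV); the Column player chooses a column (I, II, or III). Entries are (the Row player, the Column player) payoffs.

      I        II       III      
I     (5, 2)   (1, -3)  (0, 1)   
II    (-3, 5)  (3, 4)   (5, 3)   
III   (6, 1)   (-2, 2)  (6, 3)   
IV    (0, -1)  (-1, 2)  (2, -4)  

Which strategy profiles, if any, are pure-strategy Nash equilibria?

(III, III)

A profile is a Nash equilibrium when each player is best-responding to the other.
The Row player's best responses — vs I: III (payoff 6); vs II: II (payoff 3); vs III: III (payoff 6).
The Column player's best responses — vs I: I (payoff 2); vs II: I (payoff 5); vs III: III (payoff 3); vs IV: II (payoff 2).
The only mutual best response is (III, III); neither player gains by switching there.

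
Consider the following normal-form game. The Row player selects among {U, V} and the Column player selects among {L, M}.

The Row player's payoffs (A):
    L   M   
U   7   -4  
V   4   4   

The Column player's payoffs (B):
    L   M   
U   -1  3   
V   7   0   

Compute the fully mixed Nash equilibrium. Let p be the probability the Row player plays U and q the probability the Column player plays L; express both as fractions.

p = 7/11, q = 8/11

Each player's mixing probability is pinned down by making the *other* player indifferent.
The Column player indifferent between L and M: p·(-1) + (1−p)·7 = p·3 + (1−p)·0 ⟹ 7 + (-8)p = 0 + 3p ⟹ p = 7/11.
The Row player indifferent between U and V: q·7 + (1−q)·(-4) = q·4 + (1−q)·4 ⟹ (-4) + 11q = 4 + 0q ⟹ q = 8/11.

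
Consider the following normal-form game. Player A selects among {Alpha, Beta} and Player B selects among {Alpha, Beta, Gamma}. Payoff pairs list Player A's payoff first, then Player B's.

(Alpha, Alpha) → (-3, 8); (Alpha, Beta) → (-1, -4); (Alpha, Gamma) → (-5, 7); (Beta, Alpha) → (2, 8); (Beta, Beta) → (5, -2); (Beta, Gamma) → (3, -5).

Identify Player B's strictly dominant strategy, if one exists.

Check whether one of Player B's strategies beats all alternatives regardless of what the opponent does.
Alpha strictly dominates: vs Alpha: 8 > each of {-4, 7}; vs Beta: 8 > each of {-2, -5}.

Alpha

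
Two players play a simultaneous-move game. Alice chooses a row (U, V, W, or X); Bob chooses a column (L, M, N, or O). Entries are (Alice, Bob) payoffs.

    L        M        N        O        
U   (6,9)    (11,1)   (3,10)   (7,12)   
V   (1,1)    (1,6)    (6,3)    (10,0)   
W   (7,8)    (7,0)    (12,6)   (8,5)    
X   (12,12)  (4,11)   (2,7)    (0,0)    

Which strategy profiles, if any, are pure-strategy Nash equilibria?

(X, L)

Find each player's best response to every opponent strategy; NE are the intersections.
Alice's best responses — vs L: X (payoff 12); vs M: U (payoff 11); vs N: W (payoff 12); vs O: V (payoff 10).
Bob's best responses — vs U: O (payoff 12); vs V: M (payoff 6); vs W: L (payoff 8); vs X: L (payoff 12).
The only mutual best response is (X, L); neither player gains by switching there.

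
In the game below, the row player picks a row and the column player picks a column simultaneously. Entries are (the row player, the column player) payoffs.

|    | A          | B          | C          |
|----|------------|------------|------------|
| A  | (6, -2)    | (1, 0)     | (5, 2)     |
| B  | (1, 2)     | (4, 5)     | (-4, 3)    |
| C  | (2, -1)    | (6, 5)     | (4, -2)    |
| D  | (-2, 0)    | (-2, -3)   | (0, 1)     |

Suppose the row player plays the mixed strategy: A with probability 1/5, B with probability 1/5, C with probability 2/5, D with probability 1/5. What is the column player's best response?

Compute the column player's expected payoff from each pure strategy against the given mix.
A: (1/5)·(-2) + (1/5)·2 + (2/5)·(-1) + (1/5)·0 = -2/5
B: (1/5)·0 + (1/5)·5 + (2/5)·5 + (1/5)·(-3) = 12/5
C: (1/5)·2 + (1/5)·3 + (2/5)·(-2) + (1/5)·1 = 2/5
Highest expected payoff is 12/5, from B.

B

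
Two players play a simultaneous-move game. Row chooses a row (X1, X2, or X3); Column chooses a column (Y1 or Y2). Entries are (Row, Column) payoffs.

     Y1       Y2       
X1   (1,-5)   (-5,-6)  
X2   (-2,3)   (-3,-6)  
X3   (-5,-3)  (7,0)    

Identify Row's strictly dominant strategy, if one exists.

None

Check whether one of Row's strategies beats all alternatives regardless of what the opponent does.
X1 is not dominant: against Y2, X2 gives -3 > -5.
X2 is not dominant: against Y1, X1 gives 1 > -2.
X3 is not dominant: against Y1, X1 gives 1 > -5.
No single strategy is best against every opponent action.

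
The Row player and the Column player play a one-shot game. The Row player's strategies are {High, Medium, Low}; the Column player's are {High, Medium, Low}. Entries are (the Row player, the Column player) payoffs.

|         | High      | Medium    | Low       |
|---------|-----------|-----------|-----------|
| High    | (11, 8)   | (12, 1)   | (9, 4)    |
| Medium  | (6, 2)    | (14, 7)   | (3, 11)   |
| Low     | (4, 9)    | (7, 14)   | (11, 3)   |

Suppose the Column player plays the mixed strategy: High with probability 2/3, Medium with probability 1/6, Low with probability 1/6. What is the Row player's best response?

Compute the Row player's expected payoff from each pure strategy against the given mix.
High: (2/3)·11 + (1/6)·12 + (1/6)·9 = 65/6
Medium: (2/3)·6 + (1/6)·14 + (1/6)·3 = 41/6
Low: (2/3)·4 + (1/6)·7 + (1/6)·11 = 17/3
Highest expected payoff is 65/6, from High.

High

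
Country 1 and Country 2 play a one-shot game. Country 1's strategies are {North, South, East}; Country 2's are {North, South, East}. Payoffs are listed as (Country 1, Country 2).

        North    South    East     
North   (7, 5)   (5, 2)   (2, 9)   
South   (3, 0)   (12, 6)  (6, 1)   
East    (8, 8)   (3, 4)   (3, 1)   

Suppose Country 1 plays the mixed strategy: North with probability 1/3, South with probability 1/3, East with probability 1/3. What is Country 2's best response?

Compute Country 2's expected payoff from each pure strategy against the given mix.
North: (1/3)·5 + (1/3)·0 + (1/3)·8 = 13/3
South: (1/3)·2 + (1/3)·6 + (1/3)·4 = 4
East: (1/3)·9 + (1/3)·1 + (1/3)·1 = 11/3
Highest expected payoff is 13/3, from North.

North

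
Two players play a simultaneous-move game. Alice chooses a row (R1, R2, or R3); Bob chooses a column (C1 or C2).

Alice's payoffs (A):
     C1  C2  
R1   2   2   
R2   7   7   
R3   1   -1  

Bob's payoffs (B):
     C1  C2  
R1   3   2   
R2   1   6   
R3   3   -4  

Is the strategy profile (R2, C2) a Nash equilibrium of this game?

Holding Bob at C2: Alice gets 7 from R2, versus 2 from R1, -1 from R3. No profitable deviation for Alice.
Holding Alice at R2: Bob gets 6 from C2, versus 1 from C1. No profitable deviation for Bob either.

Yes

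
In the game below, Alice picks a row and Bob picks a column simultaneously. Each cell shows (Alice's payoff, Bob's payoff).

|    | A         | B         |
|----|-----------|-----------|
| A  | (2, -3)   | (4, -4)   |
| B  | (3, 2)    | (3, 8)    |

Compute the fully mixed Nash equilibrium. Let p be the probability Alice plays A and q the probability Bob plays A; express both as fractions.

p = 6/7, q = 1/2

Each player's mixing probability is pinned down by making the *other* player indifferent.
Bob indifferent between A and B: p·(-3) + (1−p)·2 = p·(-4) + (1−p)·8 ⟹ 2 + (-5)p = 8 + (-12)p ⟹ p = 6/7.
Alice indifferent between A and B: q·2 + (1−q)·4 = q·3 + (1−q)·3 ⟹ 4 + (-2)q = 3 + 0q ⟹ q = 1/2.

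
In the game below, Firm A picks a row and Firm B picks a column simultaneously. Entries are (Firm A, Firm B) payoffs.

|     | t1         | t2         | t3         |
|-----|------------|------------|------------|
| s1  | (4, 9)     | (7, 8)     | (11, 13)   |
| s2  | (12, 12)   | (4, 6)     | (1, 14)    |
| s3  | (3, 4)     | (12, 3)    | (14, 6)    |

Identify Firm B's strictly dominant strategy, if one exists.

A strategy is strictly dominant if it gives Firm B a strictly higher payoff than every other strategy, against every choice by the opponent.
t3 strictly dominates: vs s1: 13 > each of {9, 8}; vs s2: 14 > each of {12, 6}; vs s3: 6 > each of {4, 3}.

t3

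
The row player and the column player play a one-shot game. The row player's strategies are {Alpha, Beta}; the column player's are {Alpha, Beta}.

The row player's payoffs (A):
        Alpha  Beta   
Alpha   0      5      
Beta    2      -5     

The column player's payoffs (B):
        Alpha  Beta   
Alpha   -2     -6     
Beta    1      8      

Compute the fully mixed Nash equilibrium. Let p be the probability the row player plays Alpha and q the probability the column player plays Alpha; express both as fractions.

p = 7/11, q = 5/6

Each player's mixing probability is pinned down by making the *other* player indifferent.
The column player indifferent between Alpha and Beta: p·(-2) + (1−p)·1 = p·(-6) + (1−p)·8 ⟹ 1 + (-3)p = 8 + (-14)p ⟹ p = 7/11.
The row player indifferent between Alpha and Beta: q·0 + (1−q)·5 = q·2 + (1−q)·(-5) ⟹ 5 + (-5)q = (-5) + 7q ⟹ q = 5/6.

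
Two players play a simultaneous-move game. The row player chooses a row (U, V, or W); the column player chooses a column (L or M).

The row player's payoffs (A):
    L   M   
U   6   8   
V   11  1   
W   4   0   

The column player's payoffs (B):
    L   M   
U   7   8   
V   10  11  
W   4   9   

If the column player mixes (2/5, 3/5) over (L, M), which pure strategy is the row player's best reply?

U

The row player's best reply maximizes expected payoff against the mix.
U: (2/5)·6 + (3/5)·8 = 36/5
V: (2/5)·11 + (3/5)·1 = 5
W: (2/5)·4 + (3/5)·0 = 8/5
Highest expected payoff is 36/5, from U.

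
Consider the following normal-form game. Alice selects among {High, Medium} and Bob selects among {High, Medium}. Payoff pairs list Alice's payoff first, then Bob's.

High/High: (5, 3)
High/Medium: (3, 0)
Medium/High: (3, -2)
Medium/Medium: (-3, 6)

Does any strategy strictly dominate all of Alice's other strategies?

Check whether one of Alice's strategies beats all alternatives regardless of what the opponent does.
High strictly dominates: vs High: 5 > 3; vs Medium: 3 > -3.

High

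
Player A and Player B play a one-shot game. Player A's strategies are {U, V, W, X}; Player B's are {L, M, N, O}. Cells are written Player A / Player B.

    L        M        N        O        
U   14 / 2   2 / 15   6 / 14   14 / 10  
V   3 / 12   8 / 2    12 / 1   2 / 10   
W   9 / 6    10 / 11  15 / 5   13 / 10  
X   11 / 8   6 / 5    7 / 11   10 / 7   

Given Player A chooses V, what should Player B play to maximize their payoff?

With Player A fixed at V, Player B's payoffs are: L → 12, M → 2, N → 1, O → 10.
The maximum is 12, achieved by L.

L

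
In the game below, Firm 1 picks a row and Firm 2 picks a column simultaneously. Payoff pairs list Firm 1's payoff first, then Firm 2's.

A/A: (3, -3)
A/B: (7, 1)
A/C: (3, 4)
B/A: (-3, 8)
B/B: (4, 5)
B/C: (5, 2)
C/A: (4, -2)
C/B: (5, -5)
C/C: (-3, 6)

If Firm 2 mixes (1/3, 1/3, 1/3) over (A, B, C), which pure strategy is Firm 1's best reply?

A

Compute Firm 1's expected payoff from each pure strategy against the given mix.
A: (1/3)·3 + (1/3)·7 + (1/3)·3 = 13/3
B: (1/3)·(-3) + (1/3)·4 + (1/3)·5 = 2
C: (1/3)·4 + (1/3)·5 + (1/3)·(-3) = 2
Highest expected payoff is 13/3, from A.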